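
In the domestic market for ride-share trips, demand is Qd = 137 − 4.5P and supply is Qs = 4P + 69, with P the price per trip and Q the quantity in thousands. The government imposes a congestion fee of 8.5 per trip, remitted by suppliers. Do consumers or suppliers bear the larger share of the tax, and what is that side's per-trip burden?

Suppliers bear the larger share: 4.5 per trip.

Without the tax, 137 − 4.5P = 4P + 69 gives 8.5P = 68, so P* = 8 and Q* = 101.
With the tax collected from suppliers, supply shifts: Qs = 4(P − 8.5) + 69.
New equilibrium: consumers pay 12, suppliers receive 3.5, Q = 83. (Wedge: Pb − Ps = 8.5.)
Per-trip burden: consumers 4, suppliers 4.5.
Suppliers take the larger share because supply is less price-elastic here (demand slope 4.5 vs supply slope 4).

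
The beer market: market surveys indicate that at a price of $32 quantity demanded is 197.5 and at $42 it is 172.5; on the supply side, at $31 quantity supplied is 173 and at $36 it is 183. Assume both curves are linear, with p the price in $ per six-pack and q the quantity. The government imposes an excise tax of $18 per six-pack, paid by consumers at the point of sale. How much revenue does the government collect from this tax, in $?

Demand slope: (172.5 − 197.5)/(42 − 32) = -2.5, so qd = 277.5 − 2.5p.
Supply slope: (183 − 173)/(36 − 31) = 2, so qs = 2p + 111.
Without the tax, 277.5 − 2.5p = 2p + 111 gives 4.5p = 166.5, so p* = $37 and q* = 185.
With the tax collected from consumers, demand (in seller-price terms) shifts: qd = 277.5 − 2.5(p + 18).
New equilibrium: consumers pay $45, producers receive $27, q = 165. (Wedge: pb − ps = 18.)
Revenue = t · Q = 18 · 165 = $2970.

Tax revenue = $2970.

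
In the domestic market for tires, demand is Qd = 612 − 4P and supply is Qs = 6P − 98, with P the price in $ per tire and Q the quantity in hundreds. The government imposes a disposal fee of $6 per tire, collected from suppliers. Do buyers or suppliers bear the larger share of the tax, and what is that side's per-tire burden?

Buyers bear the larger share: $3.6 per tire.

Without the tax, 612 − 4P = 6P − 98 gives 10P = 710, so P* = $71 and Q* = 328.
With the tax collected from suppliers, supply shifts: Qs = 6(P − 6) − 98.
New equilibrium: buyers pay $74.6, suppliers receive $68.6, Q = 313.6. (Wedge: Pb − Ps = 6.)
Per-tire burden: buyers $3.6, suppliers $2.4.
Buyers take the larger share because demand is less price-elastic here (demand slope 4 vs supply slope 6).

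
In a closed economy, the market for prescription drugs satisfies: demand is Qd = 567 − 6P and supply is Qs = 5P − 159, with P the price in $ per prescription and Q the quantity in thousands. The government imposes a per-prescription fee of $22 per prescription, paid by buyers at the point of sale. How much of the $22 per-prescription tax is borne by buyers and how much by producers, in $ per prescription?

Buyers bear $10 per prescription; producers bear $12 per prescription.

Before the tax: set 567 − 6P = 5P − 159 → P* = $66, Q* = 171.
With the tax collected from buyers, demand (in seller-price terms) shifts: Qd = 567 − 6(P + 22).
Solving gives Q = 111 with buyers paying $76 and producers receiving $54 (the $22 wedge).
Burden on buyers: $10; on producers: $12. (They sum to $22.)
The less price-elastic side of the market bears the larger share of a per-unit tax.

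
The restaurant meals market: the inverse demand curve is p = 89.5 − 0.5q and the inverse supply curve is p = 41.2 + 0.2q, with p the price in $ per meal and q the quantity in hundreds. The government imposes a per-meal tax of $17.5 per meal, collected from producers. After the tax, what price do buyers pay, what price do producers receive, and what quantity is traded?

Buyers pay $67.5; producers receive $50; quantity = 44.

Rewrite in direct form: qd = 179 − 2p and qs = 5p − 206.
Without the tax, 179 − 2p = 5p − 206 gives 7p = 385, so p* = $55 and q* = 69.
With the tax collected from producers, supply shifts: qs = 5(p − 17.5) − 206.
New equilibrium: buyers pay $67.5, producers receive $50, q = 44. (Wedge: pb − ps = 17.5.)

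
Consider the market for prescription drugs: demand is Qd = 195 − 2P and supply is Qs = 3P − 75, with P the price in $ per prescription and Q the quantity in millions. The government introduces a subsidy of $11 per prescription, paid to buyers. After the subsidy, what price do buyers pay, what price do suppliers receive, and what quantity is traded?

Buyers pay $47.4; suppliers receive $58.4; quantity = 100.2.

Before the subsidy: set 195 − 2P = 3P − 75 → P* = $54, Q* = 87.
With a per-unit subsidy paid to buyers, each effectively pays P − 11, so demand becomes Qd = 195 − 2(P − 11).
New equilibrium: buyers pay $47.4, suppliers receive $58.4, Q = 100.2. (Wedge: Pb − Ps = −11.)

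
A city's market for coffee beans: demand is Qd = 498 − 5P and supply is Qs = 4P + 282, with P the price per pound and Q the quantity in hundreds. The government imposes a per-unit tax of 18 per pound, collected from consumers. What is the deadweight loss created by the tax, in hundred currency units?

Before the tax: set 498 − 5P = 4P + 282 → P* = 24, Q* = 378.
With the tax collected from consumers, demand (in seller-price terms) shifts: Qd = 498 − 5(P + 18).
Solving gives Q = 338 with consumers paying 32 and suppliers receiving 14 (the 18 wedge).
Quantity falls by |ΔQ| = |378 − 338| = 40.
DWL = ½ · t · |ΔQ| = ½ · 18 · 40 = 360.

Deadweight loss = 360 hundred.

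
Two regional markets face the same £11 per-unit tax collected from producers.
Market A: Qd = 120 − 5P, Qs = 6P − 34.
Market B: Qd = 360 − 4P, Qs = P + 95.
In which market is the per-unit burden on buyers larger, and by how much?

Market A: pre-tax P* = £14, Q* = 50; post-tax Q = 20; per-unit burden on buyers = £6.
Market B: pre-tax P* = £53, Q* = 148; post-tax Q = 139.2; per-unit burden on buyers = £2.2.
Difference: £6 vs £2.2 → market A is larger by £3.8.

Market A, by £3.8.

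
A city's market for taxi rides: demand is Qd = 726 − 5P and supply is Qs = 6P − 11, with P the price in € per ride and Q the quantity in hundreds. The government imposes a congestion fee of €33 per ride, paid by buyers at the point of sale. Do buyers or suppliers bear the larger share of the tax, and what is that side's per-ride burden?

Without the tax, 726 − 5P = 6P − 11 gives 11P = 737, so P* = €67 and Q* = 391.
With the tax collected from buyers, demand (in seller-price terms) shifts: Qd = 726 − 5(P + 33).
New equilibrium: buyers pay €85, suppliers receive €52, Q = 301. (Wedge: Pb − Ps = 33.)
Per-ride burden: buyers €18, suppliers €15.
Buyers take the larger share because demand is less price-elastic here (demand slope 5 vs supply slope 6).
The less price-elastic side of the market bears the larger share of a per-unit tax.

Buyers bear the larger share: €18 per ride.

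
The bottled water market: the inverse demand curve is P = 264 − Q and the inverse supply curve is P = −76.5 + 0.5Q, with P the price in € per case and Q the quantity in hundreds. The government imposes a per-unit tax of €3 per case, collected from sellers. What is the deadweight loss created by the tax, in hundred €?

Inverting to Q(P) form: Qd = 264 − P; Qs = 2P + 153.
Before the tax: set 264 − P = 2P + 153 → P* = €37, Q* = 227.
With the tax collected from sellers, supply shifts: Qs = 2(P − 3) + 153.
New equilibrium: buyers pay €39, sellers receive €36, Q = 225. (Wedge: Pb − Ps = 3.)
Quantity falls by |ΔQ| = |227 − 225| = 2.
DWL = ½ · t · |ΔQ| = ½ · 3 · 2 = €3.

Deadweight loss = €3 hundred.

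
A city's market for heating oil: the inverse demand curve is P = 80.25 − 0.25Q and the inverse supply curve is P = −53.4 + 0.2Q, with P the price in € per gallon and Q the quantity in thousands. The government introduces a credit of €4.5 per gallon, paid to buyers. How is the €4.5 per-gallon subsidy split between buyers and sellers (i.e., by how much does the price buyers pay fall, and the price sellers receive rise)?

Buyers gain €2.5 per gallon; sellers gain €2 per gallon.

Rewrite in direct form: Qd = 321 − 4P and Qs = 5P + 267.
Without the subsidy, 321 − 4P = 5P + 267 gives 9P = 54, so P* = €6 and Q* = 297.
With a per-unit subsidy paid to buyers, each effectively pays P − 4.5, so demand becomes Qd = 321 − 4(P − 4.5).
New equilibrium: buyers pay €3.5, sellers receive €8, Q = 307. (Wedge: Pb − Ps = −4.5.)
Gain to buyers: €2.5; to sellers: €2. (They sum to €4.5.)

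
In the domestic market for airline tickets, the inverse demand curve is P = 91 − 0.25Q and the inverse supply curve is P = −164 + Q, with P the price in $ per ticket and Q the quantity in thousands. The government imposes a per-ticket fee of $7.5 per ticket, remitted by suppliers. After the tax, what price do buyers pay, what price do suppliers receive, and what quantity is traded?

Rewrite in direct form: Qd = 364 − 4P and Qs = P + 164.
Before the tax: set 364 − 4P = P + 164 → P* = $40, Q* = 204.
With the tax collected from suppliers, supply shifts: Qs = (P − 7.5) + 164.
New equilibrium: buyers pay $41.5, suppliers receive $34, Q = 198. (Wedge: Pb − Ps = 7.5.)
The less price-elastic side of the market bears the larger share of a per-unit tax.

Buyers pay $41.5; suppliers receive $34; quantity = 198.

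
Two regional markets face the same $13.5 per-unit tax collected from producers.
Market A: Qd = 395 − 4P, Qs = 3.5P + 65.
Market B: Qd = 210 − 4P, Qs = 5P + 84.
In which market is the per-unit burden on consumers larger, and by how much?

Market A: pre-tax P* = $44, Q* = 219; post-tax Q = 193.8; per-unit burden on consumers = $6.3.
Market B: pre-tax P* = $14, Q* = 154; post-tax Q = 124; per-unit burden on consumers = $7.5.
Difference: $6.3 vs $7.5 → market B is larger by $1.2.

Market B, by $1.2.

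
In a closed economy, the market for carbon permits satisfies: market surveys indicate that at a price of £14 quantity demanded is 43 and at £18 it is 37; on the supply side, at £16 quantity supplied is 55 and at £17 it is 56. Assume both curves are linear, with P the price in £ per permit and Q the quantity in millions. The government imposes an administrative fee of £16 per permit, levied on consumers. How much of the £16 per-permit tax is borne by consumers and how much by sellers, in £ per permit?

Demand slope: (37 − 43)/(18 − 14) = -1.5, so Qd = 64 − 1.5P.
Supply slope: (56 − 55)/(17 − 16) = 1, so Qs = P + 39.
Without the tax, 64 − 1.5P = P + 39 gives 2.5P = 25, so P* = £10 and Q* = 49.
With the tax collected from consumers, demand (in seller-price terms) shifts: Qd = 64 − 1.5(P + 16).
New equilibrium: consumers pay £16.4, sellers receive £0.4, Q = 39.4. (Wedge: Pb − Ps = 16.)
Burden on consumers: £6.4; on sellers: £9.6. (They sum to £16.)

Consumers bear £6.4 per permit; sellers bear £9.6 per permit.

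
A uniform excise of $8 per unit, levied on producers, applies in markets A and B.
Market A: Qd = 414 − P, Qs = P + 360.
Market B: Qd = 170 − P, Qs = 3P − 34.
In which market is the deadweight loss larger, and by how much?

Market B, by $8.

Market A: pre-tax P* = $27, Q* = 387; post-tax Q = 383; deadweight loss = $16.
Market B: pre-tax P* = $51, Q* = 119; post-tax Q = 113; deadweight loss = $24.
Difference: $16 vs $24 → market B is larger by $8.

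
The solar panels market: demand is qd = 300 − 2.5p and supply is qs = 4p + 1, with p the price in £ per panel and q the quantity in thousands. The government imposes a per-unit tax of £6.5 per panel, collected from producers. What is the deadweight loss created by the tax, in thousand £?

Deadweight loss = £32.5 thousand.

Before the tax: set 300 − 2.5p = 4p + 1 → p* = £46, q* = 185.
With the tax collected from producers, supply shifts: qs = 4(p − 6.5) + 1.
Solving gives q = 175 with consumers paying £50 and producers receiving £43.5 (the £6.5 wedge).
Quantity falls by |ΔQ| = |185 − 175| = 10.
DWL = ½ · t · |ΔQ| = ½ · 6.5 · 10 = £32.5.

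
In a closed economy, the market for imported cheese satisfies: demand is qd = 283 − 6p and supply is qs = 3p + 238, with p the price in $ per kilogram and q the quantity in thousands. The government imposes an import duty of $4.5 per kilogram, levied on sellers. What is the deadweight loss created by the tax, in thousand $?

Before the tax: set 283 − 6p = 3p + 238 → p* = $5, q* = 253.
With the tax collected from sellers, supply shifts: qs = 3(p − 4.5) + 238.
New equilibrium: consumers pay $6.5, sellers receive $2, q = 244. (Wedge: pb − ps = 4.5.)
Quantity falls by |ΔQ| = |253 − 244| = 9.
DWL = ½ · t · |ΔQ| = ½ · 4.5 · 9 = $20.25.

Deadweight loss = $20.25 thousand.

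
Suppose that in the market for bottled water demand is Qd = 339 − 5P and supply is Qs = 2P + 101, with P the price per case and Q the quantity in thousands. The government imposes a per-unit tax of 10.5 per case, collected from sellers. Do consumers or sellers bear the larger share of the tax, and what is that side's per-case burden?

Without the tax, 339 − 5P = 2P + 101 gives 7P = 238, so P* = 34 and Q* = 169.
With the tax collected from sellers, supply shifts: Qs = 2(P − 10.5) + 101.
Solving gives Q = 154 with consumers paying 37 and sellers receiving 26.5 (the 10.5 wedge).
Per-case burden: consumers 3, sellers 7.5.
Sellers take the larger share because supply is less price-elastic here (demand slope 5 vs supply slope 2).

Sellers bear the larger share: 7.5 per case.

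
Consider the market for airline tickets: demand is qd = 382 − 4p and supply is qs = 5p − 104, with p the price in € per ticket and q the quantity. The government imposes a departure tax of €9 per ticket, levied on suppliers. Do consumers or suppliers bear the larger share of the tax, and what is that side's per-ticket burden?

Without the tax, 382 − 4p = 5p − 104 gives 9p = 486, so p* = €54 and q* = 166.
With the tax collected from suppliers, supply shifts: qs = 5(p − 9) − 104.
Solving gives q = 146 with consumers paying €59 and suppliers receiving €50 (the €9 wedge).
Per-ticket burden: consumers €5, suppliers €4.
Consumers take the larger share because demand is less price-elastic here (demand slope 4 vs supply slope 5).
The less price-elastic side of the market bears the larger share of a per-unit tax.

Consumers bear the larger share: €5 per ticket.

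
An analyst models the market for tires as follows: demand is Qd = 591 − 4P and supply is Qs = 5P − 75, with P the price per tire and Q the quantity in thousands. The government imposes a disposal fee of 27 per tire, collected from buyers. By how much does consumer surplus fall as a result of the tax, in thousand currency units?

Without the tax, 591 − 4P = 5P − 75 gives 9P = 666, so P* = 74 and Q* = 295.
With the tax collected from buyers, demand (in seller-price terms) shifts: Qd = 591 − 4(P + 27).
New equilibrium: buyers pay 89, producers receive 62, Q = 235. (Wedge: Pb − Ps = 27.)
ΔCS is the trapezoid between Q = 235 and Q = 295 of height 15: ½ · (295 + 235) · 15 = 3975.

Consumer surplus falls by 3975 thousand.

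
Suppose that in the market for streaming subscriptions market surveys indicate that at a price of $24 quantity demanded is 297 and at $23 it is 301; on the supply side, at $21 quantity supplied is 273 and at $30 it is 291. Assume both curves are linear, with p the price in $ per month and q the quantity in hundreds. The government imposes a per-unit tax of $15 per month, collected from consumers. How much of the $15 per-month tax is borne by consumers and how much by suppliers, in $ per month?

Consumers bear $5 per month; suppliers bear $10 per month.

Demand slope: (301 − 297)/(23 − 24) = -4, so qd = 393 − 4p.
Supply slope: (291 − 273)/(30 − 21) = 2, so qs = 2p + 231.
Without the tax, 393 − 4p = 2p + 231 gives 6p = 162, so p* = $27 and q* = 285.
With the tax collected from consumers, demand (in seller-price terms) shifts: qd = 393 − 4(p + 15).
Solving gives q = 265 with consumers paying $32 and suppliers receiving $17 (the $15 wedge).
Burden on consumers: $5; on suppliers: $10. (They sum to $15.)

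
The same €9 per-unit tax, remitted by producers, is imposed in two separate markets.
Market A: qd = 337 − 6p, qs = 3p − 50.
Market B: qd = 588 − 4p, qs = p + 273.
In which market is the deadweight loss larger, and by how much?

Market A: pre-tax p* = €43, q* = 79; post-tax q = 61; deadweight loss = €81.
Market B: pre-tax p* = €63, q* = 336; post-tax q = 328.8; deadweight loss = €32.4.
Difference: €81 vs €32.4 → market A is larger by €48.6.

Market A, by €48.6.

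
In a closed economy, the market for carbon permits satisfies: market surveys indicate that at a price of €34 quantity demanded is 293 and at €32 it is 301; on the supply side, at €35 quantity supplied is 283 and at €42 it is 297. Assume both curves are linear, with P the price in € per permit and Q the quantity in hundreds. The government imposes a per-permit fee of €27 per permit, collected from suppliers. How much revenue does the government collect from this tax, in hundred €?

Tax revenue = €6723 hundred.

Demand slope: (301 − 293)/(32 − 34) = -4, so Qd = 429 − 4P.
Supply slope: (297 − 283)/(42 − 35) = 2, so Qs = 2P + 213.
Before the tax: set 429 − 4P = 2P + 213 → P* = €36, Q* = 285.
With the tax collected from suppliers, supply shifts: Qs = 2(P − 27) + 213.
Solving gives Q = 249 with buyers paying €45 and suppliers receiving €18 (the €27 wedge).
Revenue = t · Q = 27 · 249 = €6723.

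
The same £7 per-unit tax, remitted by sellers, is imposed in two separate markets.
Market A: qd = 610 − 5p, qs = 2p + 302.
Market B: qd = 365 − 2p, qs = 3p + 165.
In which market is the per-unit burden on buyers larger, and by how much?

Market B, by £2.2.

Market A: pre-tax p* = £44, q* = 390; post-tax q = 380; per-unit burden on buyers = £2.
Market B: pre-tax p* = £40, q* = 285; post-tax q = 276.6; per-unit burden on buyers = £4.2.
Difference: £2 vs £4.2 → market B is larger by £2.2.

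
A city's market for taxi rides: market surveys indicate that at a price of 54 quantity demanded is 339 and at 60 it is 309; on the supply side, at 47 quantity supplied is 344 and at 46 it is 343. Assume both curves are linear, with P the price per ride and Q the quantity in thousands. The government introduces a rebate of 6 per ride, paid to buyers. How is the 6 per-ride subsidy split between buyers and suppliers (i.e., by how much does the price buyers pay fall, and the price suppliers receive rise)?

Buyers gain 1 per ride; suppliers gain 5 per ride.

Demand slope: (309 − 339)/(60 − 54) = -5, so Qd = 609 − 5P.
Supply slope: (343 − 344)/(46 − 47) = 1, so Qs = P + 297.
Without the subsidy, 609 − 5P = P + 297 gives 6P = 312, so P* = 52 and Q* = 349.
With a per-unit subsidy paid to buyers, each effectively pays P − 6, so demand becomes Qd = 609 − 5(P − 6).
New equilibrium: buyers pay 51, suppliers receive 57, Q = 354. (Wedge: Pb − Ps = −6.)
Gain to buyers: 1; to suppliers: 5. (They sum to 6.)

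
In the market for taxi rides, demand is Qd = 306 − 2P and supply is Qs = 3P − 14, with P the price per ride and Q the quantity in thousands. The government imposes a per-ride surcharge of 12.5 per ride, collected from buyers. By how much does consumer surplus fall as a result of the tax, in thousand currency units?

Before the tax: set 306 − 2P = 3P − 14 → P* = 64, Q* = 178.
With the tax collected from buyers, demand (in seller-price terms) shifts: Qd = 306 − 2(P + 12.5).
New equilibrium: buyers pay 71.5, suppliers receive 59, Q = 163. (Wedge: Pb − Ps = 12.5.)
ΔCS is the trapezoid between Q = 163 and Q = 178 of height 7.5: ½ · (178 + 163) · 7.5 = 1278.75.

Consumer surplus falls by 1278.75 thousand.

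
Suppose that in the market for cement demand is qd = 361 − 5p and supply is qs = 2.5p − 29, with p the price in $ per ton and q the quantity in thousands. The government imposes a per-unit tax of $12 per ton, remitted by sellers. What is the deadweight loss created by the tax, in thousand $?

Before the tax: set 361 − 5p = 2.5p − 29 → p* = $52, q* = 101.
With the tax collected from sellers, supply shifts: qs = 2.5(p − 12) − 29.
Solving gives q = 81 with buyers paying $56 and sellers receiving $44 (the $12 wedge).
Quantity falls by |ΔQ| = |101 − 81| = 20.
DWL = ½ · t · |ΔQ| = ½ · 12 · 20 = $120.

Deadweight loss = $120 thousand.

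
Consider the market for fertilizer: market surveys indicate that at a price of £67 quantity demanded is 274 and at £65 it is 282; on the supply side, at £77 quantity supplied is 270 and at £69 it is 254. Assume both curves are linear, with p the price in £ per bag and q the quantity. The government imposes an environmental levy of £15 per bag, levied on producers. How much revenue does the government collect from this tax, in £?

Tax revenue = £3570.

Demand slope: (282 − 274)/(65 − 67) = -4, so qd = 542 − 4p.
Supply slope: (254 − 270)/(69 − 77) = 2, so qs = 2p + 116.
Without the tax, 542 − 4p = 2p + 116 gives 6p = 426, so p* = £71 and q* = 258.
With the tax collected from producers, supply shifts: qs = 2(p − 15) + 116.
New equilibrium: buyers pay £76, producers receive £61, q = 238. (Wedge: pb − ps = 15.)
Revenue = t · Q = 15 · 238 = £3570.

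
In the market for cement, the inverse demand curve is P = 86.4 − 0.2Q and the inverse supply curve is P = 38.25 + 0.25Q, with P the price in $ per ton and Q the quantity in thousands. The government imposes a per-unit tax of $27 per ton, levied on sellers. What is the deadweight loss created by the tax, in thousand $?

Rewrite in direct form: Qd = 432 − 5P and Qs = 4P − 153.
Before the tax: set 432 − 5P = 4P − 153 → P* = $65, Q* = 107.
With the tax collected from sellers, supply shifts: Qs = 4(P − 27) − 153.
Solving gives Q = 47 with buyers paying $77 and sellers receiving $50 (the $27 wedge).
Quantity falls by |ΔQ| = |107 − 47| = 60.
DWL = ½ · t · |ΔQ| = ½ · 27 · 60 = $810.

Deadweight loss = $810 thousand.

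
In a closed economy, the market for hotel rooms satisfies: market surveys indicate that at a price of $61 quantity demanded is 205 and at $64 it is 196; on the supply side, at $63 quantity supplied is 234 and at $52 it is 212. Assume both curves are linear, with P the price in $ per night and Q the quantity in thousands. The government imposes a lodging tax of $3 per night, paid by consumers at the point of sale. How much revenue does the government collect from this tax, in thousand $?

Tax revenue = $649.2 thousand.

Demand slope: (196 − 205)/(64 − 61) = -3, so Qd = 388 − 3P.
Supply slope: (212 − 234)/(52 − 63) = 2, so Qs = 2P + 108.
Before the tax: set 388 − 3P = 2P + 108 → P* = $56, Q* = 220.
With the tax collected from consumers, demand (in seller-price terms) shifts: Qd = 388 − 3(P + 3).
New equilibrium: consumers pay $57.2, sellers receive $54.2, Q = 216.4. (Wedge: Pb − Ps = 3.)
Revenue = t · Q = 3 · 216.4 = $649.2.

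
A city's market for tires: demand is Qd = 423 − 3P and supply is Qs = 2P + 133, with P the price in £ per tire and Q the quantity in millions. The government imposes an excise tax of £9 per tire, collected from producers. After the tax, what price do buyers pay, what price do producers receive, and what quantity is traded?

Buyers pay £61.6; producers receive £52.6; quantity = 238.2.

Before the tax: set 423 − 3P = 2P + 133 → P* = £58, Q* = 249.
With the tax collected from producers, supply shifts: Qs = 2(P − 9) + 133.
Solving gives Q = 238.2 with buyers paying £61.6 and producers receiving £52.6 (the £9 wedge).
The less price-elastic side of the market bears the larger share of a per-unit tax.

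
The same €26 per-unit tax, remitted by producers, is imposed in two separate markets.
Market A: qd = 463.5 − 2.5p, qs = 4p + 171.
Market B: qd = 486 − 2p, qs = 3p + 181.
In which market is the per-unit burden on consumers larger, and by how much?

Market A, by €0.4.

Market A: pre-tax p* = €45, q* = 351; post-tax q = 311; per-unit burden on consumers = €16.
Market B: pre-tax p* = €61, q* = 364; post-tax q = 332.8; per-unit burden on consumers = €15.6.
Difference: €16 vs €15.6 → market A is larger by €0.4.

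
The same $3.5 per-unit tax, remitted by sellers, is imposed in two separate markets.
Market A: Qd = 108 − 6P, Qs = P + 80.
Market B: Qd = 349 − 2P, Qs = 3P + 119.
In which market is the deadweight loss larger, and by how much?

Market B, by $2.1.

Market A: pre-tax P* = $4, Q* = 84; post-tax Q = 81; deadweight loss = $5.25.
Market B: pre-tax P* = $46, Q* = 257; post-tax Q = 252.8; deadweight loss = $7.35.
Difference: $5.25 vs $7.35 → market B is larger by $2.1.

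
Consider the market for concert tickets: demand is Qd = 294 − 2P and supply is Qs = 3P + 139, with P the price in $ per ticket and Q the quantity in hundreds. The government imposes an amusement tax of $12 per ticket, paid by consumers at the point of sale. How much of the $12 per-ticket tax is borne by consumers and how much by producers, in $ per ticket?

Consumers bear $7.2 per ticket; producers bear $4.8 per ticket.

Without the tax, 294 − 2P = 3P + 139 gives 5P = 155, so P* = $31 and Q* = 232.
With the tax collected from consumers, demand (in seller-price terms) shifts: Qd = 294 − 2(P + 12).
New equilibrium: consumers pay $38.2, producers receive $26.2, Q = 217.6. (Wedge: Pb − Ps = 12.)
Burden on consumers: $7.2; on producers: $4.8. (They sum to $12.)
The less price-elastic side of the market bears the larger share of a per-unit tax.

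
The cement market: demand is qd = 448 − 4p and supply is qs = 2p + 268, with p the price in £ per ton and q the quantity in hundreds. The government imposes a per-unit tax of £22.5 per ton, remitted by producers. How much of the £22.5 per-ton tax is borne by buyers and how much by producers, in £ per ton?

Buyers bear £7.5 per ton; producers bear £15 per ton.

Before the tax: set 448 − 4p = 2p + 268 → p* = £30, q* = 328.
With the tax collected from producers, supply shifts: qs = 2(p − 22.5) + 268.
New equilibrium: buyers pay £37.5, producers receive £15, q = 298. (Wedge: pb − ps = 22.5.)
Burden on buyers: £7.5; on producers: £15. (They sum to £22.5.)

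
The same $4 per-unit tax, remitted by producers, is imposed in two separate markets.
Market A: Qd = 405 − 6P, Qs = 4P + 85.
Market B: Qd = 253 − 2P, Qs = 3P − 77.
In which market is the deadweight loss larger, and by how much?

Market A: pre-tax P* = $32, Q* = 213; post-tax Q = 203.4; deadweight loss = $19.2.
Market B: pre-tax P* = $66, Q* = 121; post-tax Q = 116.2; deadweight loss = $9.6.
Difference: $19.2 vs $9.6 → market A is larger by $9.6.

Market A, by $9.6.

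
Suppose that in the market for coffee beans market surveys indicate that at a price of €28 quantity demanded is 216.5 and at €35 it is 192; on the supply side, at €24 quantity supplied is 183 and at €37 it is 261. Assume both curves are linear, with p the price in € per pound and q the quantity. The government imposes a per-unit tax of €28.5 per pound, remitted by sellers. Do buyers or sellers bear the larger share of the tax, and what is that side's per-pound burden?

Demand slope: (192 − 216.5)/(35 − 28) = -3.5, so qd = 314.5 − 3.5p.
Supply slope: (261 − 183)/(37 − 24) = 6, so qs = 6p + 39.
Without the tax, 314.5 − 3.5p = 6p + 39 gives 9.5p = 275.5, so p* = €29 and q* = 213.
With the tax collected from sellers, supply shifts: qs = 6(p − 28.5) + 39.
New equilibrium: buyers pay €47, sellers receive €18.5, q = 150. (Wedge: pb − ps = 28.5.)
Per-pound burden: buyers €18, sellers €10.5.
Buyers take the larger share because demand is less price-elastic here (demand slope 3.5 vs supply slope 6).

Buyers bear the larger share: €18 per pound.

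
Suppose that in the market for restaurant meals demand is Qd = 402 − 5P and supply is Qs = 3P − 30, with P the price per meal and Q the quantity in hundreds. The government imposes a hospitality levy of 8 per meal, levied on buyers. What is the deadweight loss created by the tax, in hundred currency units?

Deadweight loss = 60 hundred.

Without the tax, 402 − 5P = 3P − 30 gives 8P = 432, so P* = 54 and Q* = 132.
With the tax collected from buyers, demand (in seller-price terms) shifts: Qd = 402 − 5(P + 8).
Solving gives Q = 117 with buyers paying 57 and producers receiving 49 (the 8 wedge).
Quantity falls by |ΔQ| = |132 − 117| = 15.
DWL = ½ · t · |ΔQ| = ½ · 8 · 15 = 60.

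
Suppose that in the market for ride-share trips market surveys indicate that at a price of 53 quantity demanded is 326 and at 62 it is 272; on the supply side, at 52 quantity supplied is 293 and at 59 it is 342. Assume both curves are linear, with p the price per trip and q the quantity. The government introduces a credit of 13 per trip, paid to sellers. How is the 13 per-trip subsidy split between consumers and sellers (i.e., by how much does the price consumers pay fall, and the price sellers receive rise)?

Consumers gain 7 per trip; sellers gain 6 per trip.

Demand slope: (272 − 326)/(62 − 53) = -6, so qd = 644 − 6p.
Supply slope: (342 − 293)/(59 − 52) = 7, so qs = 7p − 71.
Without the subsidy, 644 − 6p = 7p − 71 gives 13p = 715, so p* = 55 and q* = 314.
With a per-unit subsidy paid to sellers, each receives p + 13 per unit sold, so supply becomes qs = 7(p + 13) − 71.
Solving gives q = 356 with consumers paying 48 and sellers receiving 61 (the 13 wedge).
Gain to consumers: 7; to sellers: 6. (They sum to 13.)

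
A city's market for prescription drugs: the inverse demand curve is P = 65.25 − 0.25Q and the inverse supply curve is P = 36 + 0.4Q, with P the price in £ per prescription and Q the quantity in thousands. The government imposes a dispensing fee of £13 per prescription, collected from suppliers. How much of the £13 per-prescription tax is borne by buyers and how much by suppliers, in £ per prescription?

Buyers bear £5 per prescription; suppliers bear £8 per prescription.

Rewrite in direct form: Qd = 261 − 4P and Qs = 2.5P − 90.
Without the tax, 261 − 4P = 2.5P − 90 gives 6.5P = 351, so P* = £54 and Q* = 45.
With the tax collected from suppliers, supply shifts: Qs = 2.5(P − 13) − 90.
Solving gives Q = 25 with buyers paying £59 and suppliers receiving £46 (the £13 wedge).
Burden on buyers: £5; on suppliers: £8. (They sum to £13.)
The less price-elastic side of the market bears the larger share of a per-unit tax.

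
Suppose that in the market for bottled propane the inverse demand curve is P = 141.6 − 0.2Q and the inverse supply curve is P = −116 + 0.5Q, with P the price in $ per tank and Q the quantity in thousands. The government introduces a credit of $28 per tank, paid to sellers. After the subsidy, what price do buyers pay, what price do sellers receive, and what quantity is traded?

Buyers pay $60; sellers receive $88; quantity = 408.

Inverting to Q(P) form: Qd = 708 − 5P; Qs = 2P + 232.
Before the subsidy: set 708 − 5P = 2P + 232 → P* = $68, Q* = 368.
With a per-unit subsidy paid to sellers, each receives P + 28 per unit sold, so supply becomes Qs = 2(P + 28) + 232.
Solving gives Q = 408 with buyers paying $60 and sellers receiving $88 (the $28 wedge).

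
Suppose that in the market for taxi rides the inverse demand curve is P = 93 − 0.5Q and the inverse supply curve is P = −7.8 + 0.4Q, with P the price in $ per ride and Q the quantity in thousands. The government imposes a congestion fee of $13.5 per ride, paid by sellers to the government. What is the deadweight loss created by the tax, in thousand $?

Inverting to Q(P) form: Qd = 186 − 2P; Qs = 2.5P + 19.5.
Before the tax: set 186 − 2P = 2.5P + 19.5 → P* = $37, Q* = 112.
With the tax collected from sellers, supply shifts: Qs = 2.5(P − 13.5) + 19.5.
New equilibrium: consumers pay $44.5, sellers receive $31, Q = 97. (Wedge: Pb − Ps = 13.5.)
Quantity falls by |ΔQ| = |112 − 97| = 15.
DWL = ½ · t · |ΔQ| = ½ · 13.5 · 15 = $101.25.

Deadweight loss = $101.25 thousand.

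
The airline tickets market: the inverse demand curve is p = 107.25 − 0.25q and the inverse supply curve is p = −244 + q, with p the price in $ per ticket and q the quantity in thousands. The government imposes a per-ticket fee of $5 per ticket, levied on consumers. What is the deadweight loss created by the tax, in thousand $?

Rewrite in direct form: qd = 429 − 4p and qs = p + 244.
Before the tax: set 429 − 4p = p + 244 → p* = $37, q* = 281.
With the tax collected from consumers, demand (in seller-price terms) shifts: qd = 429 − 4(p + 5).
Solving gives q = 277 with consumers paying $38 and suppliers receiving $33 (the $5 wedge).
Quantity falls by |ΔQ| = |281 − 277| = 4.
DWL = ½ · t · |ΔQ| = ½ · 5 · 4 = $10.

Deadweight loss = $10 thousand.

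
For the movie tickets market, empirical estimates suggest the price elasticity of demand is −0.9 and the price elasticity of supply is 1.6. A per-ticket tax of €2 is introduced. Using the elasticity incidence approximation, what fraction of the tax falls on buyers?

Incidence ratio: buyers' share ≈ εs / (εs + |εd|) = 1.6 / (1.6 + 0.9) = 0.64.
Supply is the more elastic side, so buyers bear the larger share.

Buyers' share ≈ 0.64.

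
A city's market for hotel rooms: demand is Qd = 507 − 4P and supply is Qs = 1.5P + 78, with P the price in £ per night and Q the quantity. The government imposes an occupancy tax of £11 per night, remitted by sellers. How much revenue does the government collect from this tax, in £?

Before the tax: set 507 − 4P = 1.5P + 78 → P* = £78, Q* = 195.
With the tax collected from sellers, supply shifts: Qs = 1.5(P − 11) + 78.
Solving gives Q = 183 with consumers paying £81 and sellers receiving £70 (the £11 wedge).
Revenue = t · Q = 11 · 183 = £2013.

Tax revenue = £2013.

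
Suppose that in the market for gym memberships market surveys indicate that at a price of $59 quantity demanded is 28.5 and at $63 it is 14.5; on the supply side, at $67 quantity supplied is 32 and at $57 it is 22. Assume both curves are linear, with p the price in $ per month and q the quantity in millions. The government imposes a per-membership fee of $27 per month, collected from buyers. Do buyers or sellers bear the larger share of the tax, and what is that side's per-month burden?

Sellers bear the larger share: $21 per month.

Demand slope: (14.5 − 28.5)/(63 − 59) = -3.5, so qd = 235 − 3.5p.
Supply slope: (22 − 32)/(57 − 67) = 1, so qs = p − 35.
Without the tax, 235 − 3.5p = p − 35 gives 4.5p = 270, so p* = $60 and q* = 25.
With the tax collected from buyers, demand (in seller-price terms) shifts: qd = 235 − 3.5(p + 27).
New equilibrium: buyers pay $66, sellers receive $39, q = 4. (Wedge: pb − ps = 27.)
Per-month burden: buyers $6, sellers $21.
Sellers take the larger share because supply is less price-elastic here (demand slope 3.5 vs supply slope 1).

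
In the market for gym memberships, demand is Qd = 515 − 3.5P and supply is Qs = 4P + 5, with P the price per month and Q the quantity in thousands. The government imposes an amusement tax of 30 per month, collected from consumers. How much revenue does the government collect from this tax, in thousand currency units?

Before the tax: set 515 − 3.5P = 4P + 5 → P* = 68, Q* = 277.
With the tax collected from consumers, demand (in seller-price terms) shifts: Qd = 515 − 3.5(P + 30).
Solving gives Q = 221 with consumers paying 84 and suppliers receiving 54 (the 30 wedge).
Revenue = t · Q = 30 · 221 = 6630.

Tax revenue = 6630 thousand.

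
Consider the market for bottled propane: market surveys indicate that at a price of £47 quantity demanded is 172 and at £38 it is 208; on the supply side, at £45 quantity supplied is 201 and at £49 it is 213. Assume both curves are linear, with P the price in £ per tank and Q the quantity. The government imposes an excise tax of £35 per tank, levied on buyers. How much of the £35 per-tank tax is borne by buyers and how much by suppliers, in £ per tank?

Demand slope: (208 − 172)/(38 − 47) = -4, so Qd = 360 − 4P.
Supply slope: (213 − 201)/(49 − 45) = 3, so Qs = 3P + 66.
Without the tax, 360 − 4P = 3P + 66 gives 7P = 294, so P* = £42 and Q* = 192.
With the tax collected from buyers, demand (in seller-price terms) shifts: Qd = 360 − 4(P + 35).
Solving gives Q = 132 with buyers paying £57 and suppliers receiving £22 (the £35 wedge).
Burden on buyers: £15; on suppliers: £20. (They sum to £35.)

Buyers bear £15 per tank; suppliers bear £20 per tank.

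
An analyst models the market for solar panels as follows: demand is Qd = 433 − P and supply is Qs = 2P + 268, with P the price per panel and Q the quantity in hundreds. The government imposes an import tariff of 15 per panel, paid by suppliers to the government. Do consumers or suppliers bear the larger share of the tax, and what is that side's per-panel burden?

Consumers bear the larger share: 10 per panel.

Without the tax, 433 − P = 2P + 268 gives 3P = 165, so P* = 55 and Q* = 378.
With the tax collected from suppliers, supply shifts: Qs = 2(P − 15) + 268.
New equilibrium: consumers pay 65, suppliers receive 50, Q = 368. (Wedge: Pb − Ps = 15.)
Per-panel burden: consumers 10, suppliers 5.
Consumers take the larger share because demand is less price-elastic here (demand slope 1 vs supply slope 2).
The less price-elastic side of the market bears the larger share of a per-unit tax.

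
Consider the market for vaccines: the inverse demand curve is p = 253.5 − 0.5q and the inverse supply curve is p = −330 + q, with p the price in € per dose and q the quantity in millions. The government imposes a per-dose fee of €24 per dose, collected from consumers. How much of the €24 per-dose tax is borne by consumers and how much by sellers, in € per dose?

Consumers bear €8 per dose; sellers bear €16 per dose.

Rewrite in direct form: qd = 507 − 2p and qs = p + 330.
Without the tax, 507 − 2p = p + 330 gives 3p = 177, so p* = €59 and q* = 389.
With the tax collected from consumers, demand (in seller-price terms) shifts: qd = 507 − 2(p + 24).
Solving gives q = 373 with consumers paying €67 and sellers receiving €43 (the €24 wedge).
Burden on consumers: €8; on sellers: €16. (They sum to €24.)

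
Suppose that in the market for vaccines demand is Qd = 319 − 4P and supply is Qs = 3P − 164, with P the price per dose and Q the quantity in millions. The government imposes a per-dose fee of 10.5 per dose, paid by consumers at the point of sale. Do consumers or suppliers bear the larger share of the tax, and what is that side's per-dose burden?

Before the tax: set 319 − 4P = 3P − 164 → P* = 69, Q* = 43.
With the tax collected from consumers, demand (in seller-price terms) shifts: Qd = 319 − 4(P + 10.5).
New equilibrium: consumers pay 73.5, suppliers receive 63, Q = 25. (Wedge: Pb − Ps = 10.5.)
Per-dose burden: consumers 4.5, suppliers 6.
Suppliers take the larger share because supply is less price-elastic here (demand slope 4 vs supply slope 3).
The less price-elastic side of the market bears the larger share of a per-unit tax.

Suppliers bear the larger share: 6 per dose.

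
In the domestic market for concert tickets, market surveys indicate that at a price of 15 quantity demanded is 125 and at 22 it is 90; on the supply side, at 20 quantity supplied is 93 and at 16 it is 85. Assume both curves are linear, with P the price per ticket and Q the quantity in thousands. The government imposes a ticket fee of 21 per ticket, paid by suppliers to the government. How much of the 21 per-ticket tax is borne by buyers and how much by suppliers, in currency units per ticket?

Demand slope: (90 − 125)/(22 − 15) = -5, so Qd = 200 − 5P.
Supply slope: (85 − 93)/(16 − 20) = 2, so Qs = 2P + 53.
Before the tax: set 200 − 5P = 2P + 53 → P* = 21, Q* = 95.
With the tax collected from suppliers, supply shifts: Qs = 2(P − 21) + 53.
New equilibrium: buyers pay 27, suppliers receive 6, Q = 65. (Wedge: Pb − Ps = 21.)
Burden on buyers: 6; on suppliers: 15. (They sum to 21.)
The less price-elastic side of the market bears the larger share of a per-unit tax.

Buyers bear 6 per ticket; suppliers bear 15 per ticket.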